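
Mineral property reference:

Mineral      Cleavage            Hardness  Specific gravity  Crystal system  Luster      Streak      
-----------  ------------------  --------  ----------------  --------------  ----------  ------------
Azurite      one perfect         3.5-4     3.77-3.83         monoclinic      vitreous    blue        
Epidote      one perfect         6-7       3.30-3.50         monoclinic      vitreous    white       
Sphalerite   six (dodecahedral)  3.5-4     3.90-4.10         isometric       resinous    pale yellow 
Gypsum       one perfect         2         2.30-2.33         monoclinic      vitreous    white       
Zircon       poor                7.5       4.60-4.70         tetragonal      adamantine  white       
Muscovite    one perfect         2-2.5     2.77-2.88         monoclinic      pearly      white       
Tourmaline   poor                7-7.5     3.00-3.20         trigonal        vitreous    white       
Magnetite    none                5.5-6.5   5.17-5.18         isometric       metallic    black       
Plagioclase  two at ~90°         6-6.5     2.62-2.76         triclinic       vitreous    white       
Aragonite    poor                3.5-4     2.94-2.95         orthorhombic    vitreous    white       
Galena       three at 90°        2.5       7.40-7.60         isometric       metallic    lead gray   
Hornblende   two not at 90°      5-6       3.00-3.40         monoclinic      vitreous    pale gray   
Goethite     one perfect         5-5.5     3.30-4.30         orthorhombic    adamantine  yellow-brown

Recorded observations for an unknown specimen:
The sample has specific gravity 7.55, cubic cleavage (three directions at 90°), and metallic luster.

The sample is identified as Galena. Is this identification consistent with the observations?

Yes

Specific gravity 7.55 — fits Galena (SG 7.40-7.60).
Cubic cleavage (three directions at 90°) — fits Galena (cleavage three at 90°).
Metallic luster — fits Galena (metallic luster).
Every observed property is compatible with the reference values for Galena.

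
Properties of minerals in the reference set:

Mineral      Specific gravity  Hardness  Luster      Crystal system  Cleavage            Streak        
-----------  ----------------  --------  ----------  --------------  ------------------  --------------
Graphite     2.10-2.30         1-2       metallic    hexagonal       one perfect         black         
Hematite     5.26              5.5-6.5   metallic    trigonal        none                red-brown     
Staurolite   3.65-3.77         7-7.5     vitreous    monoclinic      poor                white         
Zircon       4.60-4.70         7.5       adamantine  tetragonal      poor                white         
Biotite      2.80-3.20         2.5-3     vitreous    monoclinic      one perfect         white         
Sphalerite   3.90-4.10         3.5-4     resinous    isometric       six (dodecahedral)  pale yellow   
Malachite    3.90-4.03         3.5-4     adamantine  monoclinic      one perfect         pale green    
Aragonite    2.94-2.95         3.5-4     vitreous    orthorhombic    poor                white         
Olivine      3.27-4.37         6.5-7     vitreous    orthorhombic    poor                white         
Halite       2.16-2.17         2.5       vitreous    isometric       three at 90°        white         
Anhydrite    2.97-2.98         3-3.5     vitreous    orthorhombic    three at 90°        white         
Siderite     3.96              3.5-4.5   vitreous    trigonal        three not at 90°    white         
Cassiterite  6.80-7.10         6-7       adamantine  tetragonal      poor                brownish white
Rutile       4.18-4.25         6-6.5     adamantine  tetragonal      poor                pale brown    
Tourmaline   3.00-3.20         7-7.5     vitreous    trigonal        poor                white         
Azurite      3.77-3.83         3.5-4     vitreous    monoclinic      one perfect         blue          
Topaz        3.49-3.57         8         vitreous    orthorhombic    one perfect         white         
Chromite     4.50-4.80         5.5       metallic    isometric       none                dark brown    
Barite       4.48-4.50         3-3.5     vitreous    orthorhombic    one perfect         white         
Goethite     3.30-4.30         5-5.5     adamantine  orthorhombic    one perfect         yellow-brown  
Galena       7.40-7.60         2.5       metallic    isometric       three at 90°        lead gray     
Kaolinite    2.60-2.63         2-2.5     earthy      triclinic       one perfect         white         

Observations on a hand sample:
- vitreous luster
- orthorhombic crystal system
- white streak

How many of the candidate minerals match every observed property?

5

Vitreous luster: Staurolite, Biotite, Aragonite, Olivine, Halite, Anhydrite, Siderite, Tourmaline, Azurite, Topaz, Barite remain.
Orthorhombic crystal system: narrows the field to Aragonite, Olivine, Anhydrite, Topaz, Barite.
White streak: no further eliminations.
Consistent with every observation: Anhydrite, Aragonite, Barite, Olivine, Topaz.
That is 5 minerals.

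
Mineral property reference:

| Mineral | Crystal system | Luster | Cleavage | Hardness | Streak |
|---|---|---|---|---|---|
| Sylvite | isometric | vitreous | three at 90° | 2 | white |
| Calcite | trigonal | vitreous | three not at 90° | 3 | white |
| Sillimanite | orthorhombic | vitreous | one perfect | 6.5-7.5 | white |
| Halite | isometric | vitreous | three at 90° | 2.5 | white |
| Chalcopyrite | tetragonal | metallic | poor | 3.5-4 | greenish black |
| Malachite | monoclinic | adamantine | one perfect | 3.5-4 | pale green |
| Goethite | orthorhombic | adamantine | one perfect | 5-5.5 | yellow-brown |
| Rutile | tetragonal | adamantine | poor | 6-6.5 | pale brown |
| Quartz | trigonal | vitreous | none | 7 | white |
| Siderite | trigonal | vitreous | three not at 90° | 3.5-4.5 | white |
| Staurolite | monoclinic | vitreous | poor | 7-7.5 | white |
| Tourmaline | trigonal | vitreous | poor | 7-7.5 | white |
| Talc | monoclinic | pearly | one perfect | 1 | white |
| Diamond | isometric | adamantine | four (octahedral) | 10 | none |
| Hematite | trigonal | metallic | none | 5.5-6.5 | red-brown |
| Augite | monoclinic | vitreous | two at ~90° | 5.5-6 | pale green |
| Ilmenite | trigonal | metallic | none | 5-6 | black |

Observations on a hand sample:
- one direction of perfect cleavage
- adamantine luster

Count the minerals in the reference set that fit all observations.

2

One direction of perfect cleavage: narrows the field to Sillimanite, Malachite, Goethite, Talc.
Adamantine luster rules out Sillimanite, Talc.
The minerals that satisfy all observations are Goethite, Malachite.
That is 2 minerals.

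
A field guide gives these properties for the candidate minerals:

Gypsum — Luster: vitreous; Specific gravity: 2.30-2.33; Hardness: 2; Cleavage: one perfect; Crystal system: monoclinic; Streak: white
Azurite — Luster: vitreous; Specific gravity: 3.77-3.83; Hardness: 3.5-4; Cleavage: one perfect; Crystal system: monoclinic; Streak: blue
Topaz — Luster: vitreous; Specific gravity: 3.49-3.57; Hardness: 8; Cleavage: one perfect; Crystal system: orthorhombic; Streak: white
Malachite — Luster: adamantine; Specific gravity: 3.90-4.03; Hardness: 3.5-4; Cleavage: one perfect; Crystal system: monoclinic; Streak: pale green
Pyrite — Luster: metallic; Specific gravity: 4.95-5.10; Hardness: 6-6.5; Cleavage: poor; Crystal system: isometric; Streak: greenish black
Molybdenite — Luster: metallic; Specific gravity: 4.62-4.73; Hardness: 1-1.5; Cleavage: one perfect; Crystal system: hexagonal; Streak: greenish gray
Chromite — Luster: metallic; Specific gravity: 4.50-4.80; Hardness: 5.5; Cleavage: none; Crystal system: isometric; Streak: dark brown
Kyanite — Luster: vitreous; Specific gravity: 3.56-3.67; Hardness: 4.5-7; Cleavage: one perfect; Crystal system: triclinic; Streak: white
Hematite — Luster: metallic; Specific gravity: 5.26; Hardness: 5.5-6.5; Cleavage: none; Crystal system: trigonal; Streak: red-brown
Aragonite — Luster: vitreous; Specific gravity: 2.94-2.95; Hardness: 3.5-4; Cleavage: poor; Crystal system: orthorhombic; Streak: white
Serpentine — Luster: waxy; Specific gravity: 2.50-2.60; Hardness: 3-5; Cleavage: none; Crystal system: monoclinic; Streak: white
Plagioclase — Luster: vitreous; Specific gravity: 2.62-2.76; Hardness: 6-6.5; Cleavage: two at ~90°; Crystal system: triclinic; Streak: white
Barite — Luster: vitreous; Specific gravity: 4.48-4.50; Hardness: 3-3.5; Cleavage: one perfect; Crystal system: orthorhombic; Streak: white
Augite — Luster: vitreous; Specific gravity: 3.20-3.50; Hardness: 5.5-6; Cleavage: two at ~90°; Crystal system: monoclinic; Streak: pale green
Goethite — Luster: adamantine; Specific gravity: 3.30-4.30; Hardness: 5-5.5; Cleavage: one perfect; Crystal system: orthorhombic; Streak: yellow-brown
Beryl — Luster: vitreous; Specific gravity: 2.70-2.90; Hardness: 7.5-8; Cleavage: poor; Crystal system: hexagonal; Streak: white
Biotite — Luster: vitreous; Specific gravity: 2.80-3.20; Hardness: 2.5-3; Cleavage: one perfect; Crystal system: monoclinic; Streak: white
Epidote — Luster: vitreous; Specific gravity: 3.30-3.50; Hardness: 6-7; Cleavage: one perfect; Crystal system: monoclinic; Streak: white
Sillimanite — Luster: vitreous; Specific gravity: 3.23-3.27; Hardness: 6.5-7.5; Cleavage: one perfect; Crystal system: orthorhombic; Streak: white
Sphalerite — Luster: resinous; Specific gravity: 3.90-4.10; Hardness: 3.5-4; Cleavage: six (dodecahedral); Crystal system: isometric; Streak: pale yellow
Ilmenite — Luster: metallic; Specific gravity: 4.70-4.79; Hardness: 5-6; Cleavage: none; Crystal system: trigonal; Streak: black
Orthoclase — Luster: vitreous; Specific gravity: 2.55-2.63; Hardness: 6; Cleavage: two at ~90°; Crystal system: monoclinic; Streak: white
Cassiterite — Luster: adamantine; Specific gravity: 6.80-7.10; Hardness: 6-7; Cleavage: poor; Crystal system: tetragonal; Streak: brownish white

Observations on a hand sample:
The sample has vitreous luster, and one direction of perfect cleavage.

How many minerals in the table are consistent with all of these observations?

8

Vitreous luster — leaves Gypsum, Azurite, Topaz, Kyanite, Aragonite, Plagioclase, Barite, Augite, Beryl, Biotite, Epidote, Sillimanite, Orthoclase.
One direction of perfect cleavage eliminates Aragonite, Plagioclase, Augite, Beryl, Orthoclase.
Remaining candidates: Azurite, Barite, Biotite, Epidote, Gypsum, Kyanite, Sillimanite, Topaz.
That is 8 minerals.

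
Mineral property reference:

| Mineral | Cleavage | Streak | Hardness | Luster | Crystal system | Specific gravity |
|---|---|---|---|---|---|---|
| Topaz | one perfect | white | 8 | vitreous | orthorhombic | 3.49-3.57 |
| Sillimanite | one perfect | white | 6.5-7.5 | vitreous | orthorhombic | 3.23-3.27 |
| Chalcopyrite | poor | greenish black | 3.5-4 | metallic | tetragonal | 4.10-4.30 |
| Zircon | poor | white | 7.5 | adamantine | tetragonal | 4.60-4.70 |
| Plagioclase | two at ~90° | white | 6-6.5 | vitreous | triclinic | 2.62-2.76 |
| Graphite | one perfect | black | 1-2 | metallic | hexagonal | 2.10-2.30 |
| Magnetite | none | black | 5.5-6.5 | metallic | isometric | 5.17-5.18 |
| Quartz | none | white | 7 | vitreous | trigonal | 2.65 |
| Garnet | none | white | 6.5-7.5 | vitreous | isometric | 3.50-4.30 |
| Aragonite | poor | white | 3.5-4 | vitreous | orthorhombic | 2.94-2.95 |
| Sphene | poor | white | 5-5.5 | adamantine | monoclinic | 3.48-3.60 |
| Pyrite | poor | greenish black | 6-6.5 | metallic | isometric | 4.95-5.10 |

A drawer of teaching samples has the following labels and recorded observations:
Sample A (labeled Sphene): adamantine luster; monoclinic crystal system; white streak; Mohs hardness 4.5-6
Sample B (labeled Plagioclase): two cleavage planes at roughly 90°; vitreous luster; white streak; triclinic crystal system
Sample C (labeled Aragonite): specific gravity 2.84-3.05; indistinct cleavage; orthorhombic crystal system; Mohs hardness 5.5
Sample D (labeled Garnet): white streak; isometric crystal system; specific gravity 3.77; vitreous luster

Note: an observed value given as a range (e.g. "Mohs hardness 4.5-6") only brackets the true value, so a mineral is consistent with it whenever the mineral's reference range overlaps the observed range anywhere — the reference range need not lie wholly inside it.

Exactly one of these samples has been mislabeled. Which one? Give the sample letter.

Sample A: observations are consistent with Sphene.
Sample B: observations are consistent with Plagioclase.
Sample C: Mohs hardness 5.5 is outside the reference for Aragonite (hardness 3.5-4) — mislabeled.
Sample D: observations are consistent with Garnet.
The mislabeled specimen is C.

C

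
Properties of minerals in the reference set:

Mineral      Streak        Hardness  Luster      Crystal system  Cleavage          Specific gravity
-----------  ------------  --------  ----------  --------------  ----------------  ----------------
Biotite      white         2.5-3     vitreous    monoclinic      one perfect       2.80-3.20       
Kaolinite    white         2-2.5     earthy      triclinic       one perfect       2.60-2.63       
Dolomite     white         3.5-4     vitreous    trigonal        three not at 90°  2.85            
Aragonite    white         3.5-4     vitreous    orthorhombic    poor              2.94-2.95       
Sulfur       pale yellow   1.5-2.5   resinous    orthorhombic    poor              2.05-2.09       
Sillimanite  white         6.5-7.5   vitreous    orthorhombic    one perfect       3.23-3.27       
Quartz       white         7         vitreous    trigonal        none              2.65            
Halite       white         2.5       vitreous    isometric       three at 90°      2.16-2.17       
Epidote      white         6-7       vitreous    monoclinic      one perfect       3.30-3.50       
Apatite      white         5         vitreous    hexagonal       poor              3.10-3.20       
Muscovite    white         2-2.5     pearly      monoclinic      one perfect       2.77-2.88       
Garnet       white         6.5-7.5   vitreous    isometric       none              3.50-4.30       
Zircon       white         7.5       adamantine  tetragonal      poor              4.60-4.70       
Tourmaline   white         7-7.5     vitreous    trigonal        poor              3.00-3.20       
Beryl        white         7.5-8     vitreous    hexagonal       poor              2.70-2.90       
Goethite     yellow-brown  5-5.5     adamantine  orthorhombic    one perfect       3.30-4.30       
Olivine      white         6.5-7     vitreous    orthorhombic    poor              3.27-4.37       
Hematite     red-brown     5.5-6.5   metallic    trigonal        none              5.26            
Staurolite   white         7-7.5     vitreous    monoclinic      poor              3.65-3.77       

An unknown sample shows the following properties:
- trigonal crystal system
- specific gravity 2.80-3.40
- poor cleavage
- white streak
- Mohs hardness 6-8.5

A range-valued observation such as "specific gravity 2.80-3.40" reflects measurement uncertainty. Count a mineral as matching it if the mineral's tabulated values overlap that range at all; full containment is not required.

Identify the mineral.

Tourmaline

Trigonal crystal system: narrows the field to Dolomite, Quartz, Tourmaline, Hematite.
Specific gravity 2.80-3.40 is inconsistent with Quartz, Hematite.
Poor cleavage excludes Dolomite.
White streak: all remaining candidates fit.
Mohs hardness 6-8.5: all remaining candidates fit.
Only Tourmaline satisfies all observations.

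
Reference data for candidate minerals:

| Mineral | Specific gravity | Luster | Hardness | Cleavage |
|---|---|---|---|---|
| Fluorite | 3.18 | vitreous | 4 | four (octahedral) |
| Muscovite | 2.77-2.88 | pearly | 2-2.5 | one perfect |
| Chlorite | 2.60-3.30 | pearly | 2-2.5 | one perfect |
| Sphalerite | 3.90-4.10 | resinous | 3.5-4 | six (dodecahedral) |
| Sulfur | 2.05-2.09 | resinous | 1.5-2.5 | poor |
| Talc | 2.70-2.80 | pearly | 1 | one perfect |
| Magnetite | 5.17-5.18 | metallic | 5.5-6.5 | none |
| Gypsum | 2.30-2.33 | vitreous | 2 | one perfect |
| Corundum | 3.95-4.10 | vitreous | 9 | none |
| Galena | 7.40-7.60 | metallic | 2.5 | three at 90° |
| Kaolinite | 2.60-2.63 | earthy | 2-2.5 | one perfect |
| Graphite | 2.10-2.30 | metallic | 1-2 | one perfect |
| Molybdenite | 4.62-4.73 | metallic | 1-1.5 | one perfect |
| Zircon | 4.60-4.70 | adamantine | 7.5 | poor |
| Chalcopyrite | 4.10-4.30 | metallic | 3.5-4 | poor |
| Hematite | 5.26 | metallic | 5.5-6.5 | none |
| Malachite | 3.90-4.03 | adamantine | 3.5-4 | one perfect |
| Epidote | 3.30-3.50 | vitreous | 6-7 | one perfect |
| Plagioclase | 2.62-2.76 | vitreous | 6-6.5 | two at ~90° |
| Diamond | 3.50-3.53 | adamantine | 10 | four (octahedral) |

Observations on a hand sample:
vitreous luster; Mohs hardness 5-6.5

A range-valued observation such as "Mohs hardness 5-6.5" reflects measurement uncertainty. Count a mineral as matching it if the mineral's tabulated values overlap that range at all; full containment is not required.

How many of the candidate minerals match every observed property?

2

Vitreous luster: narrows the field to Fluorite, Gypsum, Corundum, Epidote, Plagioclase.
Mohs hardness 5-6.5: Epidote, Plagioclase remain.
Consistent with every observation: Epidote, Plagioclase.
That is 2 minerals.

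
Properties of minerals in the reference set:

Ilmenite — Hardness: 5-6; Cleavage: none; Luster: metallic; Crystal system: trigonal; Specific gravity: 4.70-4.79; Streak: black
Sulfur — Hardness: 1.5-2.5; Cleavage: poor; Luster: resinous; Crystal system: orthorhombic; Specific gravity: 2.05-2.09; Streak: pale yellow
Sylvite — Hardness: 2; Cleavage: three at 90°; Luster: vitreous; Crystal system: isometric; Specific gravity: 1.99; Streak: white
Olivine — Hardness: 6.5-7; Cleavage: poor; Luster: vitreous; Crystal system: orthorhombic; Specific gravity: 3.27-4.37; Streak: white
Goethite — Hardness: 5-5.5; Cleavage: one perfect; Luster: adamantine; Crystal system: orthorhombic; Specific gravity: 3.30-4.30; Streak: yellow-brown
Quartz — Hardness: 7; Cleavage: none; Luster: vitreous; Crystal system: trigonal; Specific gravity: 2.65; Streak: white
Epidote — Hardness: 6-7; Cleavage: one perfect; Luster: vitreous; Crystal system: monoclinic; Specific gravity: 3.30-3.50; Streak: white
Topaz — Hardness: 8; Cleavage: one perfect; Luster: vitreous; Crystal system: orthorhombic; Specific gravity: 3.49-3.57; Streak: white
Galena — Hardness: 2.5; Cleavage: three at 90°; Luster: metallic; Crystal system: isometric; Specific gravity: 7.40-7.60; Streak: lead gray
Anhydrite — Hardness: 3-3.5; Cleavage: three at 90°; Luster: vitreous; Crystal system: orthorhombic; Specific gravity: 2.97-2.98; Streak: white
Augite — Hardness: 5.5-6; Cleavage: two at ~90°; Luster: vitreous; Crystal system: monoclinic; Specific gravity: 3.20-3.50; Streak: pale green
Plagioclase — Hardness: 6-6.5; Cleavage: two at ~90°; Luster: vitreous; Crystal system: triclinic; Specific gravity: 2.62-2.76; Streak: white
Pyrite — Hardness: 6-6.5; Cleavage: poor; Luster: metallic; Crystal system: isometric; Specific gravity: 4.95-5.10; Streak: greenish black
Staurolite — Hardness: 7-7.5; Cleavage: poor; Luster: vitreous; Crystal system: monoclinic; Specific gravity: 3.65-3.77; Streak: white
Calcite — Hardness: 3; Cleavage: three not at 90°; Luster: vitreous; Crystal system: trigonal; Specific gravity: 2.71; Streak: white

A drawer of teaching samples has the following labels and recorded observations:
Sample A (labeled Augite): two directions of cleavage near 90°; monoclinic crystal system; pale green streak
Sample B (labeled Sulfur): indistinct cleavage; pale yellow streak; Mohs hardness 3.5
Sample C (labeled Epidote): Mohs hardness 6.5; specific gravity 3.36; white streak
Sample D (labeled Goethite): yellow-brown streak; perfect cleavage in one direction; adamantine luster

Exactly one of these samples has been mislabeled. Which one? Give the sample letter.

B

Sample A: every observation is compatible with the reference values for Augite.
Sample B: Sulfur has hardness 1.5-2.5, but the record shows Mohs hardness 3.5 — this label is wrong.
Sample C: every observation is compatible with the reference values for Epidote.
Sample D: every observation is compatible with the reference values for Goethite.
The mislabeled specimen is B.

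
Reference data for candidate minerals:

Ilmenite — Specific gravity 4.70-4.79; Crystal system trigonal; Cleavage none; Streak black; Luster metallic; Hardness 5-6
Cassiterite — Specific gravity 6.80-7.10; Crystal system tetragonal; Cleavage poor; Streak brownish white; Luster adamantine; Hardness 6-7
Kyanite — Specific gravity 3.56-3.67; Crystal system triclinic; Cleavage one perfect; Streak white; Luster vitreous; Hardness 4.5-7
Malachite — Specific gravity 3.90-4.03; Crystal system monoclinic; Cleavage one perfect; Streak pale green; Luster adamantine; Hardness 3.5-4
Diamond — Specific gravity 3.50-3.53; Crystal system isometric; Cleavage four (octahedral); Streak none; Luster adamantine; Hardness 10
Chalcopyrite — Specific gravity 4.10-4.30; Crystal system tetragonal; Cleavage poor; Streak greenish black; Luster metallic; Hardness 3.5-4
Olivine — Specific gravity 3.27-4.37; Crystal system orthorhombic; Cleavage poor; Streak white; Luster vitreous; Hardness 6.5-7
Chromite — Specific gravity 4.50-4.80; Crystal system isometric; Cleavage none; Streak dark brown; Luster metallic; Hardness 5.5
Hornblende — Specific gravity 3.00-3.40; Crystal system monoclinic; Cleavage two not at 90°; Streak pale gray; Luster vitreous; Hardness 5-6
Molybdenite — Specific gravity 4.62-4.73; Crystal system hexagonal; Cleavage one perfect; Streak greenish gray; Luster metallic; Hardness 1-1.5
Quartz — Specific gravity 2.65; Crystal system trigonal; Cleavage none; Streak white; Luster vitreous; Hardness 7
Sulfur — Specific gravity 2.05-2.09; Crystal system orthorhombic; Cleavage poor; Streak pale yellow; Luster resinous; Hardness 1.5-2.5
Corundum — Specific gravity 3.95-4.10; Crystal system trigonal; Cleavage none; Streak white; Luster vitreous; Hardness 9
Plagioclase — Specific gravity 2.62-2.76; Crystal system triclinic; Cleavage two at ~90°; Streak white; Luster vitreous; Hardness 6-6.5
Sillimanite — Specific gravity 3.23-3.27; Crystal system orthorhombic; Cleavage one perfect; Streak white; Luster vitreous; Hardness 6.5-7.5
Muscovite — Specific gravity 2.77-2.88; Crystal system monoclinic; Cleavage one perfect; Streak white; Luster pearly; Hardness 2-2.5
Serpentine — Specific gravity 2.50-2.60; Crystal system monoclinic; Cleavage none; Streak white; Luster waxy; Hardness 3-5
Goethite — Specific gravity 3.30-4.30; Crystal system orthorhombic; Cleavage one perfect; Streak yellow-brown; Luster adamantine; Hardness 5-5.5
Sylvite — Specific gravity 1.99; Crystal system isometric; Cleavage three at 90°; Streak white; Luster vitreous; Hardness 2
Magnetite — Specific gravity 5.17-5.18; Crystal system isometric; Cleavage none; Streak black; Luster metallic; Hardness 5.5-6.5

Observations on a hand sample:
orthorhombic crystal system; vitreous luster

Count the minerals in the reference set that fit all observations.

2

Orthorhombic crystal system — Olivine, Sulfur, Sillimanite, Goethite remain.
Vitreous luster eliminates Sulfur, Goethite.
Consistent with every observation: Olivine, Sillimanite.
That is 2 minerals.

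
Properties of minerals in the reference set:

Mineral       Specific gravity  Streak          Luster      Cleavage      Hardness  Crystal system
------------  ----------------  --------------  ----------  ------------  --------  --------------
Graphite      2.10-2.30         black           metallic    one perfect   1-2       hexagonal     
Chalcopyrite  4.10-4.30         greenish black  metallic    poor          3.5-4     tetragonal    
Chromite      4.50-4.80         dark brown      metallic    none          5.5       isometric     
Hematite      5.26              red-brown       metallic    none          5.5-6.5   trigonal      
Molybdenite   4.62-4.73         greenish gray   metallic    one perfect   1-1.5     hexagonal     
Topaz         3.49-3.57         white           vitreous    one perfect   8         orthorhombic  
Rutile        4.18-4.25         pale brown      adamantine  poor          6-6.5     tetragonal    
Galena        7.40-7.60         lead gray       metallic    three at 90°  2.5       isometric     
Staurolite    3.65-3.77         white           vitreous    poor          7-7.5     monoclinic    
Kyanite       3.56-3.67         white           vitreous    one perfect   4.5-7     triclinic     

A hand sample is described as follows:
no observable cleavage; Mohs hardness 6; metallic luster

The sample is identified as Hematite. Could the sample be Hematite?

Yes

No observable cleavage — is consistent with Hematite (cleavage none).
Mohs hardness 6 — is consistent with Hematite (hardness 5.5-6.5).
Metallic luster — is consistent with Hematite (metallic luster).
All observations are consistent with the tabulated values for Hematite.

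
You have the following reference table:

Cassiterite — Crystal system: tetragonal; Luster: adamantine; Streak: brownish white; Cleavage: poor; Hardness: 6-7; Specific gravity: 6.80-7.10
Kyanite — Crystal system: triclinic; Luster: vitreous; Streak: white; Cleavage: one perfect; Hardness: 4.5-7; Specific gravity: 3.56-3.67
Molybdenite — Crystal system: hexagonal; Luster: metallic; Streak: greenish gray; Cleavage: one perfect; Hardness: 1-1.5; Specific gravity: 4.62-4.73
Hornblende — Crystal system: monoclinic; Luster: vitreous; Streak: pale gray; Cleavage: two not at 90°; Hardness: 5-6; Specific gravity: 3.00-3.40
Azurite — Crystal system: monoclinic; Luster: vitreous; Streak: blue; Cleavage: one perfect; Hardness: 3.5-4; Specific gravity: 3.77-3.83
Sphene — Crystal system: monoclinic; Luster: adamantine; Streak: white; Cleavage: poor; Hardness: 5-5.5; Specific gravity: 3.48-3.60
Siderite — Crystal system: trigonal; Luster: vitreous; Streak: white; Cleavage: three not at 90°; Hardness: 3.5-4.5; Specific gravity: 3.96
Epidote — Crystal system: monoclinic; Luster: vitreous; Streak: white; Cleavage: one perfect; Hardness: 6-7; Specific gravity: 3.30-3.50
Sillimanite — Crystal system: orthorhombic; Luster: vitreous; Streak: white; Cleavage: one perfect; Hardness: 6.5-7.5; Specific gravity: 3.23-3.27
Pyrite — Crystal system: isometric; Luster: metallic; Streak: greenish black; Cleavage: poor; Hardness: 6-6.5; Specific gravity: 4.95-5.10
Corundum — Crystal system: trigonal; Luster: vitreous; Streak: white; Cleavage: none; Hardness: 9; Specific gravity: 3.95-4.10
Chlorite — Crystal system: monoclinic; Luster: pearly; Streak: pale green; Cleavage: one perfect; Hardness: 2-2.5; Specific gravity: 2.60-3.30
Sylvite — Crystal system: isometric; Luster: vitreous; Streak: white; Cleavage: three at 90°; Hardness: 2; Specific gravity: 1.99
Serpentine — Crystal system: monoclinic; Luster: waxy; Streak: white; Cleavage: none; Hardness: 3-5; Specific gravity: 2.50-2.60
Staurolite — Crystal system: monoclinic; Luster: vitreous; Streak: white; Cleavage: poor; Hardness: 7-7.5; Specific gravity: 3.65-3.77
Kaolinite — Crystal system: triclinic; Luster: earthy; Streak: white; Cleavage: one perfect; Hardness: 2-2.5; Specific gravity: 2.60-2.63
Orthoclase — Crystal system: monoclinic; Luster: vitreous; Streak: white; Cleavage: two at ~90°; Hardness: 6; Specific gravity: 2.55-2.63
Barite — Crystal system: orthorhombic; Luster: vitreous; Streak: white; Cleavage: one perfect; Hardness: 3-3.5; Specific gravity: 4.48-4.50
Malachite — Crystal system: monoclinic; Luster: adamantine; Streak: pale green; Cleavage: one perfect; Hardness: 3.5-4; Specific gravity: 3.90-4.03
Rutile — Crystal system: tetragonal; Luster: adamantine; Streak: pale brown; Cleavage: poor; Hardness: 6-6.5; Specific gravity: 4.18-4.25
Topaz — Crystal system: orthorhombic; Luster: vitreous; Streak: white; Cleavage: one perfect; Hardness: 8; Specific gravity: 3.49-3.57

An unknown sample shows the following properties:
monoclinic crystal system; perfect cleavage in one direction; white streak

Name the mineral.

Epidote

Monoclinic crystal system — only Hornblende, Azurite, Sphene, Epidote, Chlorite, Serpentine, Staurolite, Orthoclase, Malachite remain.
Perfect cleavage in one direction — only Azurite, Epidote, Chlorite, Malachite remain.
White streak — only Epidote remains.
The only mineral consistent with every observation is Epidote.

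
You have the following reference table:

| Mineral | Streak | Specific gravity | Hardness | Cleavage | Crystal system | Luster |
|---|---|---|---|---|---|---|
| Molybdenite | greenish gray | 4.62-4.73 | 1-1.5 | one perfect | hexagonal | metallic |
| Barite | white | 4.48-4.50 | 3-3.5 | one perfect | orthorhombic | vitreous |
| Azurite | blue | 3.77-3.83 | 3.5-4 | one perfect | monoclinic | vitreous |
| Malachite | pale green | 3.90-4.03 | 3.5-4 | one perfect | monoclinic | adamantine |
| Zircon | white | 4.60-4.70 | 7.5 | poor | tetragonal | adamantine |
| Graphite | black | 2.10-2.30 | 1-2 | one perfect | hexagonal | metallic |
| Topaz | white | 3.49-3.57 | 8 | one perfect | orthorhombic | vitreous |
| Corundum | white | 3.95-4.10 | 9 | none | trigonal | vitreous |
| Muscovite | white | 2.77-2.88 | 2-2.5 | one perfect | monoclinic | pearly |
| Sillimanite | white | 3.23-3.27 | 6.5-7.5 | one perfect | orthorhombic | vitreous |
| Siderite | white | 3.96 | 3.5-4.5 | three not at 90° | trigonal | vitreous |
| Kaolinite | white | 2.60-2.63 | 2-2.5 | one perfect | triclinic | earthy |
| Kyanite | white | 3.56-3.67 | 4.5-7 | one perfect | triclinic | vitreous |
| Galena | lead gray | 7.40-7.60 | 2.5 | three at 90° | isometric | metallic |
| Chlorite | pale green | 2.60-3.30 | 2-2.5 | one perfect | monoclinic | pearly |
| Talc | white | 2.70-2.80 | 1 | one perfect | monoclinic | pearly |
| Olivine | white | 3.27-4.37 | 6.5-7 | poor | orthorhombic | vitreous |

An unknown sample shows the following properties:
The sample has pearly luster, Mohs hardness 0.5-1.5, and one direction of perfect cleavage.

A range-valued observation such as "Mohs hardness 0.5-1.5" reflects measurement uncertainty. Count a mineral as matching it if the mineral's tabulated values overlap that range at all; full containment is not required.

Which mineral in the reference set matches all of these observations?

Pearly luster — only Muscovite, Chlorite, Talc remain.
Mohs hardness 0.5-1.5 — leaves Talc.
One direction of perfect cleavage — no further eliminations.
Only Talc satisfies all observations.

Talc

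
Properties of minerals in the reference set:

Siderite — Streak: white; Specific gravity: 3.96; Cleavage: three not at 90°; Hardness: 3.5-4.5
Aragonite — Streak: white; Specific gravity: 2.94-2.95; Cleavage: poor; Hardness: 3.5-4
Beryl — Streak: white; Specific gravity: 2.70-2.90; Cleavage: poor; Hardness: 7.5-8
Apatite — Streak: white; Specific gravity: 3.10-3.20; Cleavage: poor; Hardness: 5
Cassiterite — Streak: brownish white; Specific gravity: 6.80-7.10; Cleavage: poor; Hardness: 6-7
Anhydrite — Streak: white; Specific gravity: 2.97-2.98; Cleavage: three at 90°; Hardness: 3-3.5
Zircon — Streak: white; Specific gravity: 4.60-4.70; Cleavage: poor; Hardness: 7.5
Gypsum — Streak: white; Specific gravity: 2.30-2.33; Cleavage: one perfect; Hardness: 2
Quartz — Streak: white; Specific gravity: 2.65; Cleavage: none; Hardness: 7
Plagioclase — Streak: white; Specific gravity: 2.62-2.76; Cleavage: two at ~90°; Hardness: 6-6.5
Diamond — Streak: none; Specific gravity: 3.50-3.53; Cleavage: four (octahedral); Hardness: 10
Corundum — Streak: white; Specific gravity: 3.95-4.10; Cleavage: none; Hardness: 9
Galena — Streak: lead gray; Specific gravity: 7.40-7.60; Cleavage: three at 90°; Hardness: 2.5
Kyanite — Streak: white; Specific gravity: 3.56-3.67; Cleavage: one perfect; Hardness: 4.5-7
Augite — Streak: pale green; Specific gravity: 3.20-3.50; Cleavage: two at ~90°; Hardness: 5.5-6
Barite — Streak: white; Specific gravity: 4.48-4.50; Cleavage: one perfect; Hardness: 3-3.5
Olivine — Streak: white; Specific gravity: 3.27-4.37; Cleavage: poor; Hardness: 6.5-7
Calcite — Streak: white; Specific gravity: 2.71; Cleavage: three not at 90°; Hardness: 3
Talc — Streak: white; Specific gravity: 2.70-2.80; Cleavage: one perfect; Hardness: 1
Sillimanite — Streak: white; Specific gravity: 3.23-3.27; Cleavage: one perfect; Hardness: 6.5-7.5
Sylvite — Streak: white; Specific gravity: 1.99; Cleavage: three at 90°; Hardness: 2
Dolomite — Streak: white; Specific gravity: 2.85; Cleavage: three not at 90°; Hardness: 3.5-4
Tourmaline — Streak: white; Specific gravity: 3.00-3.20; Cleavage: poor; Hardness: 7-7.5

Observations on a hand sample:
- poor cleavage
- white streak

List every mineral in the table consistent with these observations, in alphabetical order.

Apatite, Aragonite, Beryl, Olivine, Tourmaline, Zircon

Poor cleavage — Aragonite, Beryl, Apatite, Cassiterite, Zircon, Olivine, Tourmaline remain.
White streak eliminates Cassiterite.
Consistent with every observation: Apatite, Aragonite, Beryl, Olivine, Tourmaline, Zircon.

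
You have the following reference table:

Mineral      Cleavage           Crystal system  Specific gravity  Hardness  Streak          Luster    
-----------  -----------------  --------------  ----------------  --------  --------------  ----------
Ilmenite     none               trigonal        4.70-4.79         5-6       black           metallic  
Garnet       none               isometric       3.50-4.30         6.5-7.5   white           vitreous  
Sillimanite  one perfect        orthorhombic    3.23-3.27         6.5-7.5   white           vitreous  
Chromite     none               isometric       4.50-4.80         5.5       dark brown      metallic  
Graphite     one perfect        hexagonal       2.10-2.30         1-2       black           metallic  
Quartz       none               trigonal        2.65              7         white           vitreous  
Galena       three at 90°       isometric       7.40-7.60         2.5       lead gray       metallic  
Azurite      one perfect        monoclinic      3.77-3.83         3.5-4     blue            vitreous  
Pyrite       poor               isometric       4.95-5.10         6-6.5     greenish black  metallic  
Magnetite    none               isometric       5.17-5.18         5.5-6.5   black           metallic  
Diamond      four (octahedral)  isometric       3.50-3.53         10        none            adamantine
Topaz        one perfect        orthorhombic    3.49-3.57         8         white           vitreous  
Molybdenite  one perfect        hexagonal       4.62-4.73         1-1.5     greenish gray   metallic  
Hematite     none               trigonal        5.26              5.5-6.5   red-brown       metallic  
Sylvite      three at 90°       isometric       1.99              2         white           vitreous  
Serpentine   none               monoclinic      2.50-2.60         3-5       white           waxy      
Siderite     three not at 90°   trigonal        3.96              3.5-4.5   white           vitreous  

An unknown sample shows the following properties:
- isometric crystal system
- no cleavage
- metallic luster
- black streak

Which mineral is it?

Isometric crystal system: leaves Garnet, Chromite, Galena, Pyrite, Magnetite, Diamond, Sylvite.
No cleavage: only Garnet, Chromite, Magnetite remain.
Metallic luster excludes Garnet.
Black streak eliminates Chromite.
Only Magnetite satisfies all observations.

Magnetite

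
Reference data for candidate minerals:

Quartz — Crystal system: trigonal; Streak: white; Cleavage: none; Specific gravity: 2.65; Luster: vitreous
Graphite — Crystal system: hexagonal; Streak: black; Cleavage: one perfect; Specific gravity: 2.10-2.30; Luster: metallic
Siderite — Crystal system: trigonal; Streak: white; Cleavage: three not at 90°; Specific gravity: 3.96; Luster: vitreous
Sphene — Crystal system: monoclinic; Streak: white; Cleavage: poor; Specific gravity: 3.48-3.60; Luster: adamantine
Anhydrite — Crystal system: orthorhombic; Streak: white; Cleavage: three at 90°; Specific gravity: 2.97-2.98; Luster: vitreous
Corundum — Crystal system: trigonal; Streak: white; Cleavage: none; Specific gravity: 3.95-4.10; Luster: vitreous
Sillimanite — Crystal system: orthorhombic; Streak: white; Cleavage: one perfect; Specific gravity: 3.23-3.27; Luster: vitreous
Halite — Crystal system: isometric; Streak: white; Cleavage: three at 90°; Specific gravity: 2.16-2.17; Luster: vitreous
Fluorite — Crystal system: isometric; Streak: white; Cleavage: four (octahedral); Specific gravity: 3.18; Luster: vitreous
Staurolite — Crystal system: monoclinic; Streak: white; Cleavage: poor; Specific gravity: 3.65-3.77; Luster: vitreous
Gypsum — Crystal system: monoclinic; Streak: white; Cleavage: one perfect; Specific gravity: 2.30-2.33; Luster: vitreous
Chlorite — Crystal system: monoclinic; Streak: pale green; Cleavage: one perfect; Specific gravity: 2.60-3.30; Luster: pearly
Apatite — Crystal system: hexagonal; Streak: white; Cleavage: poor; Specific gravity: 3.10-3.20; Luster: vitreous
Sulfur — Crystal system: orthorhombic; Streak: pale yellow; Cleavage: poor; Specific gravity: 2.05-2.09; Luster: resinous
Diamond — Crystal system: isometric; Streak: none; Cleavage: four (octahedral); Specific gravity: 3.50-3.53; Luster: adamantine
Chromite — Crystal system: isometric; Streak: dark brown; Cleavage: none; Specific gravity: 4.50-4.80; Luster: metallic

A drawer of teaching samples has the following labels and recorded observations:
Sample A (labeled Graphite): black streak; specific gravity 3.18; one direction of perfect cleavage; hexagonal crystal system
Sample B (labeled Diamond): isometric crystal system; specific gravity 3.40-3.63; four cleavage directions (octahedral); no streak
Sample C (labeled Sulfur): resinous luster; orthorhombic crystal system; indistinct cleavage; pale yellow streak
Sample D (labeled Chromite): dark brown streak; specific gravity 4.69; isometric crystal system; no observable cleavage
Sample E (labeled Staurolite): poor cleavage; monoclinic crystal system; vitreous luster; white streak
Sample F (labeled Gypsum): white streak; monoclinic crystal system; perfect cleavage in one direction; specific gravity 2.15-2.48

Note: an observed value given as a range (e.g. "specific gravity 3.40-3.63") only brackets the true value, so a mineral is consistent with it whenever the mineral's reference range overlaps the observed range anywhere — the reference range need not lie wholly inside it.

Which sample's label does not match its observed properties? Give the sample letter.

Sample A: specific gravity 3.18 is outside the reference for Graphite (SG 2.10-2.30) — mislabeled.
Sample B: nothing contradicts Diamond.
Sample C: nothing contradicts Sulfur.
Sample D: nothing contradicts Chromite.
Sample E: nothing contradicts Staurolite.
Sample F: nothing contradicts Gypsum.
Sample A is the mislabeled one.

A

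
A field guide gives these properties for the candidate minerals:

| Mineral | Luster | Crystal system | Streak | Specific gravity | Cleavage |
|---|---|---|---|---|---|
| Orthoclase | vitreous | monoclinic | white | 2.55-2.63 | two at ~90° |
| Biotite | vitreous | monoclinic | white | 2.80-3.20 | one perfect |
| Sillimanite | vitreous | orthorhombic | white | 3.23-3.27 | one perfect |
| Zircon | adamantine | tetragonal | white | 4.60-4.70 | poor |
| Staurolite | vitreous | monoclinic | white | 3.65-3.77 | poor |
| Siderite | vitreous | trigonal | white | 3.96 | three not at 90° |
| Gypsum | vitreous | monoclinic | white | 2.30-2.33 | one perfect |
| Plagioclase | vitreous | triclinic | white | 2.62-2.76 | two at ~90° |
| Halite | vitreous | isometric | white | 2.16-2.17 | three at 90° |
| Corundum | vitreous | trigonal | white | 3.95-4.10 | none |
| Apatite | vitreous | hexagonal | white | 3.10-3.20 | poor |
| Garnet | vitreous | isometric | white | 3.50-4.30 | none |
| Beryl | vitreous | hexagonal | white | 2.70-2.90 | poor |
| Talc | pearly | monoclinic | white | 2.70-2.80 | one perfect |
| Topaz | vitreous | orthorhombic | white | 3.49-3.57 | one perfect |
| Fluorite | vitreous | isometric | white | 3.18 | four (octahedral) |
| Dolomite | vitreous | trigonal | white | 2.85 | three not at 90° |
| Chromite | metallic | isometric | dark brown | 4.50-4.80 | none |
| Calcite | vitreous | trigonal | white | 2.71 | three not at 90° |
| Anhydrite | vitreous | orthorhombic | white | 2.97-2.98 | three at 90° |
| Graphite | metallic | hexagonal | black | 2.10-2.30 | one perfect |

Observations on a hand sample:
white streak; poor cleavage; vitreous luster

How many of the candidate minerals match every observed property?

White streak is inconsistent with Chromite, Graphite.
Poor cleavage: Zircon, Staurolite, Apatite, Beryl remain.
Vitreous luster is inconsistent with Zircon.
The minerals that satisfy all observations are Apatite, Beryl, Staurolite.
That is 3 minerals.

3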